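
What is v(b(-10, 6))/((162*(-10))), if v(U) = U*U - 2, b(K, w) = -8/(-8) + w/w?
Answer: -1/810 ≈ -0.0012346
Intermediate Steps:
b(K, w) = 2 (b(K, w) = -8*(-1/8) + 1 = 1 + 1 = 2)
v(U) = -2 + U**2 (v(U) = U**2 - 2 = -2 + U**2)
v(b(-10, 6))/((162*(-10))) = (-2 + 2**2)/((162*(-10))) = (-2 + 4)/(-1620) = 2*(-1/1620) = -1/810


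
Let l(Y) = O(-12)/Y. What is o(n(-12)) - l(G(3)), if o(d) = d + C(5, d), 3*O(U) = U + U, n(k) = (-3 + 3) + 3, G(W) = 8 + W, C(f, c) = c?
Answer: 74/11 ≈ 6.7273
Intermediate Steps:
n(k) = 3 (n(k) = 0 + 3 = 3)
O(U) = 2*U/3 (O(U) = (U + U)/3 = (2*U)/3 = 2*U/3)
o(d) = 2*d (o(d) = d + d = 2*d)
l(Y) = -8/Y (l(Y) = ((⅔)*(-12))/Y = -8/Y)
o(n(-12)) - l(G(3)) = 2*3 - (-8)/(8 + 3) = 6 - (-8)/11 = 6 - 1*(-8/11) = 6 + 8/11 = 74/11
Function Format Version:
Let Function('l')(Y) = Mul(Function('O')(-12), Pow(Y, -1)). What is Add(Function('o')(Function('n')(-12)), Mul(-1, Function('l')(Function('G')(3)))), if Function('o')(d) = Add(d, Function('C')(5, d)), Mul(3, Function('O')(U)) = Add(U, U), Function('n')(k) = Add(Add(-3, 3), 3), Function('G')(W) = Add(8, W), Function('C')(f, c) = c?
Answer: Rational(74, 11) ≈ 6.7273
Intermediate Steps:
Function('n')(k) = 3 (Function('n')(k) = Add(0, 3) = 3)
Function('O')(U) = Mul(Rational(2, 3), U) (Function('O')(U) = Mul(Rational(1, 3), Add(U, U)) = Mul(Rational(1, 3), Mul(2, U)) = Mul(Rational(2, 3), U))
Function('o')(d) = Mul(2, d) (Function('o')(d) = Add(d, d) = Mul(2, d))
Function('l')(Y) = Mul(-8, Pow(Y, -1)) (Function('l')(Y) = Mul(Mul(Rational(2, 3), -12), Pow(Y, -1)) = Mul(-8, Pow(Y, -1)))
Add(Function('o')(Function('n')(-12)), Mul(-1, Function('l')(Function('G')(3)))) = Add(Mul(2, 3), Mul(-1, Mul(-8, Pow(Add(8, 3), -1)))) = Add(6, Mul(-1, Mul(-8, Pow(11, -1)))) = Add(6, Mul(-1, Mul(-8, Rational(1, 11)))) = Add(6, Mul(-1, Rational(-8, 11))) = Add(6, Rational(8, 11)) = Rational(74, 11)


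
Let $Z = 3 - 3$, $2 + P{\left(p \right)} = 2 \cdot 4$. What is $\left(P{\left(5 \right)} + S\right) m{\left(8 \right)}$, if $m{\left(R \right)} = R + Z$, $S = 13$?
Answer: $152$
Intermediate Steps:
$P{\left(p \right)} = 6$ ($P{\left(p \right)} = -2 + 2 \cdot 4 = -2 + 8 = 6$)
$Z = 0$ ($Z = 3 - 3 = 0$)
$m{\left(R \right)} = R$ ($m{\left(R \right)} = R + 0 = R$)
$\left(P{\left(5 \right)} + S\right) m{\left(8 \right)} = \left(6 + 13\right) 8 = 19 \cdot 8 = 152$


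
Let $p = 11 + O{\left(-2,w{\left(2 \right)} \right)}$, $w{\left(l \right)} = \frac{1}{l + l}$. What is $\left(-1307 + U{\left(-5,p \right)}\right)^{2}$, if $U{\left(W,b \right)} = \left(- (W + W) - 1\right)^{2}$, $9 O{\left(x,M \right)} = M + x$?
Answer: $1503076$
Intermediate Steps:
$w{\left(l \right)} = \frac{1}{2 l}$
$O{\left(x,M \right)} = \frac{M}{9} + \frac{x}{9}$ ($O{\left(x,M \right)} = \frac{M + x}{9} = \frac{M}{9} + \frac{x}{9}$)
$p = \frac{389}{36}$ ($p = 11 + \left(\frac{\frac{1}{2} \cdot \frac{1}{2}}{9} + \frac{1}{9} \left(-2\right)\right) = 11 - \left(\frac{2}{9} - \frac{\frac{1}{2} \cdot \frac{1}{2}}{9}\right) = 11 + \left(\frac{1}{9} \cdot \frac{1}{4} - \frac{2}{9}\right) = 11 + \left(\frac{1}{36} - \frac{2}{9}\right) = 11 - \frac{7}{36} = \frac{389}{36} \approx 10.806$)
$U{\left(W,b \right)} = \left(-1 - 2 W\right)^{2}$ ($U{\left(W,b \right)} = \left(- 2 W - 1\right)^{2} = \left(-1 - 2 W\right)^{2}$)
$\left(-1307 + U{\left(-5,p \right)}\right)^{2} = \left(-1307 + \left(1 + 2 \left(-5\right)\right)^{2}\right)^{2} = \left(-1307 + \left(1 - 10\right)^{2}\right)^{2} = \left(-1307 + \left(-9\right)^{2}\right)^{2} = \left(-1307 + 81\right)^{2} = \left(-1226\right)^{2} = 1503076$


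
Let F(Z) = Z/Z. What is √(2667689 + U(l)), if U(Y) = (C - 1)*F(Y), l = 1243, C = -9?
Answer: √2667679 ≈ 1633.3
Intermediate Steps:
F(Z) = 1
U(Y) = -10 (U(Y) = (-9 - 1)*1 = -10*1 = -10)
√(2667689 + U(l)) = √(2667689 - 10) = √2667679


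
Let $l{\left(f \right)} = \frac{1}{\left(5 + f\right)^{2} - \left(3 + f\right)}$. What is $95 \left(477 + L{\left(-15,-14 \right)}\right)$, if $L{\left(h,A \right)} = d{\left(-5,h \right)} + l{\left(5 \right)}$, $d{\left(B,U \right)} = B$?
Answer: $\frac{4125375}{92} \approx 44841.0$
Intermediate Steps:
$l{\left(f \right)} = \frac{1}{-3 + \left(5 + f\right)^{2} - f}$
$L{\left(h,A \right)} = - \frac{459}{92}$ ($L{\left(h,A \right)} = -5 + \frac{1}{22 + 5^{2} + 9 \cdot 5} = -5 + \frac{1}{22 + 25 + 45} = -5 + \frac{1}{92} = - \frac{459}{92}$)
$95 \left(477 + L{\left(-15,-14 \right)}\right) = 95 \left(477 - \frac{459}{92}\right) = 95 \cdot \frac{43425}{92} = \frac{4125375}{92}$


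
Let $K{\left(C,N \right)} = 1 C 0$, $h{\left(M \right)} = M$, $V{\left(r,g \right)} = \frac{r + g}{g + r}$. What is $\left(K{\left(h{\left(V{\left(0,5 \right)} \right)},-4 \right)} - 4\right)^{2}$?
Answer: $16$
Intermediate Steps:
$V{\left(r,g \right)} = 1$ ($V{\left(r,g \right)} = \frac{g + r}{g + r} = 1$)
$K{\left(C,N \right)} = 0$ ($K{\left(C,N \right)} = C 0 = 0$)
$\left(K{\left(h{\left(V{\left(0,5 \right)} \right)},-4 \right)} - 4\right)^{2} = \left(0 - 4\right)^{2} = \left(-4\right)^{2} = 16$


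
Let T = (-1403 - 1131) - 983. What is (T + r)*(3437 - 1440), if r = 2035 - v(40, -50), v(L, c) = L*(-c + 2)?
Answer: -7113314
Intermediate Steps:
v(L, c) = L*(2 - c)
r = -45 (r = 2035 - 40*(2 - 1*(-50)) = 2035 - 40*(2 + 50) = 2035 - 40*52 = 2035 - 1*2080 = 2035 - 2080 = -45)
T = -3517 (T = -2534 - 983 = -3517)
(T + r)*(3437 - 1440) = (-3517 - 45)*(3437 - 1440) = -3562*1997 = -7113314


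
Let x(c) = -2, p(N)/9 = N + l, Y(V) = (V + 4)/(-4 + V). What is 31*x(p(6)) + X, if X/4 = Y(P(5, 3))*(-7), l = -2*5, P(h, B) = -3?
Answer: -58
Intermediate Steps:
l = -10
Y(V) = (4 + V)/(-4 + V)
p(N) = -90 + 9*N (p(N) = 9*(N - 10) = 9*(-10 + N) = -90 + 9*N)
X = 4 (X = 4*(((4 - 3)/(-4 - 3))*(-7)) = 4*((1/(-7))*(-7)) = 4*(-1/7*1*(-7)) = 4*(-1/7*(-7)) = 4*1 = 4)
31*x(p(6)) + X = 31*(-2) + 4 = -62 + 4 = -58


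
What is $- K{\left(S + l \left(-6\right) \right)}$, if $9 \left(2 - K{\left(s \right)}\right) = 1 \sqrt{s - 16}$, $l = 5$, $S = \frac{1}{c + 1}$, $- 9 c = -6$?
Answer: $-2 + \frac{i \sqrt{1135}}{45} \approx -2.0 + 0.74866 i$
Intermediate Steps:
$c = \frac{2}{3}$ ($c = \left(- \frac{1}{9}\right) \left(-6\right) = \frac{2}{3} \approx 0.66667$)
$S = \frac{3}{5}$ ($S = \frac{1}{\frac{2}{3} + 1} = \frac{1}{\frac{5}{3}} = \frac{3}{5} \approx 0.6$)
$K{\left(s \right)} = 2 - \frac{\sqrt{-16 + s}}{9}$ ($K{\left(s \right)} = 2 - \frac{1 \sqrt{s - 16}}{9} = 2 - \frac{1 \sqrt{-16 + s}}{9} = 2 - \frac{\sqrt{-16 + s}}{9}$)
$- K{\left(S + l \left(-6\right) \right)} = - (2 - \frac{\sqrt{-16 + \left(\frac{3}{5} + 5 \left(-6\right)\right)}}{9}) = - (2 - \frac{\sqrt{-16 + \left(\frac{3}{5} - 30\right)}}{9}) = - (2 - \frac{\sqrt{-16 - \frac{147}{5}}}{9}) = - (2 - \frac{\sqrt{- \frac{227}{5}}}{9}) = - (2 - \frac{\frac{1}{5} i \sqrt{1135}}{9}) = - (2 - \frac{i \sqrt{1135}}{45}) = -2 + \frac{i \sqrt{1135}}{45}$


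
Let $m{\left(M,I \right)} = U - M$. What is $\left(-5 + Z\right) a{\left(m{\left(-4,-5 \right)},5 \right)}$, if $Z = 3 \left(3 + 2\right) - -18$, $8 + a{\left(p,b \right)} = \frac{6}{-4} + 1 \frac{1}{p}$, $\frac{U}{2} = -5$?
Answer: $- \frac{812}{3} \approx -270.67$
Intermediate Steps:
$U = -10$ ($U = 2 \left(-5\right) = -10$)
$m{\left(M,I \right)} = -10 - M$
$a{\left(p,b \right)} = - \frac{19}{2} + \frac{1}{p}$ ($a{\left(p,b \right)} = -8 + \left(\frac{6}{-4} + 1 \frac{1}{p}\right) = -8 + \left(6 \left(- \frac{1}{4}\right) + \frac{1}{p}\right) = -8 - \left(\frac{3}{2} - \frac{1}{p}\right) = - \frac{19}{2} + \frac{1}{p}$)
$Z = 33$ ($Z = 3 \cdot 5 + 18 = 15 + 18 = 33$)
$\left(-5 + Z\right) a{\left(m{\left(-4,-5 \right)},5 \right)} = \left(-5 + 33\right) \left(- \frac{19}{2} + \frac{1}{-10 - -4}\right) = 28 \left(- \frac{19}{2} + \frac{1}{-10 + 4}\right) = 28 \left(- \frac{19}{2} + \frac{1}{-6}\right) = 28 \left(- \frac{19}{2} - \frac{1}{6}\right) = 28 \left(- \frac{29}{3}\right) = - \frac{812}{3}$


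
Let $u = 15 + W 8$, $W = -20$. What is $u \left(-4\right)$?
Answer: $580$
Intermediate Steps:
$u = -145$ ($u = 15 - 160 = -145$)
$u \left(-4\right) = \left(-145\right) \left(-4\right) = 580$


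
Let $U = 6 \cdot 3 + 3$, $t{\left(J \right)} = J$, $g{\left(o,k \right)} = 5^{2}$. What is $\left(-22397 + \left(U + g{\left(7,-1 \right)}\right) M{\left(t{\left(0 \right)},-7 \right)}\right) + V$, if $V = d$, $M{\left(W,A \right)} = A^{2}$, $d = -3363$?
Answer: $-23506$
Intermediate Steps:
$g{\left(o,k \right)} = 25$
$U = 21$ ($U = 18 + 3 = 21$)
$V = -3363$
$\left(-22397 + \left(U + g{\left(7,-1 \right)}\right) M{\left(t{\left(0 \right)},-7 \right)}\right) + V = \left(-22397 + \left(21 + 25\right) \left(-7\right)^{2}\right) - 3363 = \left(-22397 + 46 \cdot 49\right) - 3363 = \left(-22397 + 2254\right) - 3363 = -20143 - 3363 = -23506$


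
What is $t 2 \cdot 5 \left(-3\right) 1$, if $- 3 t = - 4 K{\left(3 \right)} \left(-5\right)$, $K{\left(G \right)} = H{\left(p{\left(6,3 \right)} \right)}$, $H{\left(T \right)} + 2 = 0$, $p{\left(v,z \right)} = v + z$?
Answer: $-400$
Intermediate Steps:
$H{\left(T \right)} = -2$ ($H{\left(T \right)} = -2 + 0 = -2$)
$K{\left(G \right)} = -2$
$t = \frac{40}{3}$ ($t = - \frac{\left(-4\right) \left(\left(-2\right) \left(-5\right)\right)}{3} = - \frac{\left(-4\right) 10}{3} = \left(- \frac{1}{3}\right) \left(-40\right) = \frac{40}{3} \approx 13.333$)
$t 2 \cdot 5 \left(-3\right) 1 = \frac{40 \cdot 2 \cdot 5 \left(-3\right) 1}{3} = \frac{40 \cdot 10 \left(-3\right) 1}{3} = \frac{40 \left(\left(-30\right) 1\right)}{3} = \frac{40}{3} \left(-30\right) = -400$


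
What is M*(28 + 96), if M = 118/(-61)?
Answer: -14632/61 ≈ -239.87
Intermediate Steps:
M = -118/61 (M = 118*(-1/61) = -118/61 ≈ -1.9344)
M*(28 + 96) = -118*(28 + 96)/61 = -118/61*124 = -14632/61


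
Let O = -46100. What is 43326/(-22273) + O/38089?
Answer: -2677029314/848356297 ≈ -3.1555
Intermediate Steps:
43326/(-22273) + O/38089 = 43326/(-22273) - 46100/38089 = 43326*(-1/22273) - 46100*1/38089 = -43326/22273 - 46100/38089 = -2677029314/848356297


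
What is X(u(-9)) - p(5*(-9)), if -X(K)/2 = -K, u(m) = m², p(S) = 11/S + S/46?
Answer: 337871/2070 ≈ 163.22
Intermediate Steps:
p(S) = 11/S + S/46 (p(S) = 11/S + S*(1/46) = 11/S + S/46)
X(K) = 2*K (X(K) = -(-2)*K = 2*K)
X(u(-9)) - p(5*(-9)) = 2*(-9)² - (11/((5*(-9))) + (5*(-9))/46) = 2*81 - (11/(-45) + (1/46)*(-45)) = 162 - (11*(-1/45) - 45/46) = 162 - (-11/45 - 45/46) = 162 - 1*(-2531/2070) = 162 + 2531/2070 = 337871/2070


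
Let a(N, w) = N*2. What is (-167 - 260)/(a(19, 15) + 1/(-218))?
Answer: -93086/8283 ≈ -11.238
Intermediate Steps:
a(N, w) = 2*N
(-167 - 260)/(a(19, 15) + 1/(-218)) = (-167 - 260)/(2*19 + 1/(-218)) = -427/(38 - 1/218) = -427/8283/218 = -427*218/8283 = -93086/8283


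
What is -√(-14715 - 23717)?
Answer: -4*I*√2402 ≈ -196.04*I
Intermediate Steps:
-√(-14715 - 23717) = -√(-38432) = -4*I*√2402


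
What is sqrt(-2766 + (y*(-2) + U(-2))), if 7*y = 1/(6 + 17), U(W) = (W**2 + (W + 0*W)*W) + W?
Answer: I*sqrt(71542282)/161 ≈ 52.536*I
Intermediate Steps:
U(W) = W + 2*W**2 (U(W) = (W**2 + (W + 0)*W) + W = (W**2 + W*W) + W = (W**2 + W**2) + W = 2*W**2 + W = W + 2*W**2)
y = 1/161 (y = 1/(7*(6 + 17)) = (1/7)/23 = (1/7)*(1/23) = 1/161 ≈ 0.0062112)
sqrt(-2766 + (y*(-2) + U(-2))) = sqrt(-2766 + ((1/161)*(-2) - 2*(1 + 2*(-2)))) = sqrt(-2766 + (-2/161 - 2*(1 - 4))) = sqrt(-2766 + (-2/161 - 2*(-3))) = sqrt(-2766 + (-2/161 + 6)) = sqrt(-2766 + 964/161) = sqrt(-444362/161) = I*sqrt(71542282)/161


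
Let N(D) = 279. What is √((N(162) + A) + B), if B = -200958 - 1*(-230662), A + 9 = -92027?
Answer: I*√62053 ≈ 249.1*I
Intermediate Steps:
A = -92036 (A = -9 - 92027 = -92036)
B = 29704 (B = -200958 + 230662 = 29704)
√((N(162) + A) + B) = √((279 - 92036) + 29704) = √(-91757 + 29704) = √(-62053) = I*√62053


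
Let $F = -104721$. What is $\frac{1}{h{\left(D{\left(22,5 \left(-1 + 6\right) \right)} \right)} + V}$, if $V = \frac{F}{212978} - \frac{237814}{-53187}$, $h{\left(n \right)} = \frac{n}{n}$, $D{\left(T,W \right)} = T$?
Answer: $\frac{11327660886}{56407015151} \approx 0.20082$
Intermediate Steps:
$h{\left(n \right)} = 1$
$V = \frac{45079354265}{11327660886}$ ($V = - \frac{104721}{212978} - \frac{237814}{-53187} = \left(-104721\right) \frac{1}{212978} - - \frac{237814}{53187} = - \frac{104721}{212978} + \frac{237814}{53187} = \frac{45079354265}{11327660886} \approx 3.9796$)
$\frac{1}{h{\left(D{\left(22,5 \left(-1 + 6\right) \right)} \right)} + V} = \frac{1}{1 + \frac{45079354265}{11327660886}} = \frac{1}{\frac{56407015151}{11327660886}} = \frac{11327660886}{56407015151}$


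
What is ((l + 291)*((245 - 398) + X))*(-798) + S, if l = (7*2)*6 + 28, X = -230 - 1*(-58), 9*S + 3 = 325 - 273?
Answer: 940662499/9 ≈ 1.0452e+8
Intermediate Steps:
S = 49/9 (S = -⅓ + (325 - 273)/9 = -⅓ + (⅑)*52 = -⅓ + 52/9 = 49/9 ≈ 5.4444)
X = -172 (X = -230 + 58 = -172)
l = 112 (l = 14*6 + 28 = 84 + 28 = 112)
((l + 291)*((245 - 398) + X))*(-798) + S = ((112 + 291)*((245 - 398) - 172))*(-798) + 49/9 = (403*(-153 - 172))*(-798) + 49/9 = (403*(-325))*(-798) + 49/9 = -130975*(-798) + 49/9 = 104518050 + 49/9 = 940662499/9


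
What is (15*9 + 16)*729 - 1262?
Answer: 108817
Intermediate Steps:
(15*9 + 16)*729 - 1262 = (135 + 16)*729 - 1262 = 151*729 - 1262 = 110079 - 1262 = 108817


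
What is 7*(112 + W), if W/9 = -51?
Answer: -2429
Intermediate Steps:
W = -459 (W = 9*(-51) = -459)
7*(112 + W) = 7*(112 - 459) = 7*(-347) = -2429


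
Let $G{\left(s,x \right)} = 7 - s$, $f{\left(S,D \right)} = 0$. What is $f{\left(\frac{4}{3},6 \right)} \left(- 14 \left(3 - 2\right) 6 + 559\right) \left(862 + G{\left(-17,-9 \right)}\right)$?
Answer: $0$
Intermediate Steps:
$f{\left(\frac{4}{3},6 \right)} \left(- 14 \left(3 - 2\right) 6 + 559\right) \left(862 + G{\left(-17,-9 \right)}\right) = 0 \left(- 14 \left(3 - 2\right) 6 + 559\right) \left(862 + \left(7 - -17\right)\right) = 0 \left(- 14 \cdot 1 \cdot 6 + 559\right) \left(862 + \left(7 + 17\right)\right) = 0 \left(\left(-14\right) 6 + 559\right) \left(862 + 24\right) = 0 \left(-84 + 559\right) 886 = 0 \cdot 475 \cdot 886 = 0 \cdot 420850 = 0$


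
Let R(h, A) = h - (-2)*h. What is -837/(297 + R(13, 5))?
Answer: -279/112 ≈ -2.4911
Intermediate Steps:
R(h, A) = 3*h (R(h, A) = h + 2*h = 3*h)
-837/(297 + R(13, 5)) = -837/(297 + 3*13) = -837/(297 + 39) = -837/336 = -837*1/336 = -279/112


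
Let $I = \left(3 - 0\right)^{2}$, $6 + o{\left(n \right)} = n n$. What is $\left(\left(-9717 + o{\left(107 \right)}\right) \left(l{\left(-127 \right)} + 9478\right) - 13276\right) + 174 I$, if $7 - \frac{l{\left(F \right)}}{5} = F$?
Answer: $17503738$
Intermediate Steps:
$l{\left(F \right)} = 35 - 5 F$
$o{\left(n \right)} = -6 + n^{2}$ ($o{\left(n \right)} = -6 + n n = -6 + n^{2}$)
$I = 9$ ($I = \left(3 + 0\right)^{2} = 3^{2} = 9$)
$\left(\left(-9717 + o{\left(107 \right)}\right) \left(l{\left(-127 \right)} + 9478\right) - 13276\right) + 174 I = \left(\left(-9717 - \left(6 - 107^{2}\right)\right) \left(\left(35 - -635\right) + 9478\right) - 13276\right) + 174 \cdot 9 = \left(\left(-9717 + \left(-6 + 11449\right)\right) \left(\left(35 + 635\right) + 9478\right) - 13276\right) + 1566 = \left(\left(-9717 + 11443\right) \left(670 + 9478\right) - 13276\right) + 1566 = \left(1726 \cdot 10148 - 13276\right) + 1566 = \left(17515448 - 13276\right) + 1566 = 17502172 + 1566 = 17503738$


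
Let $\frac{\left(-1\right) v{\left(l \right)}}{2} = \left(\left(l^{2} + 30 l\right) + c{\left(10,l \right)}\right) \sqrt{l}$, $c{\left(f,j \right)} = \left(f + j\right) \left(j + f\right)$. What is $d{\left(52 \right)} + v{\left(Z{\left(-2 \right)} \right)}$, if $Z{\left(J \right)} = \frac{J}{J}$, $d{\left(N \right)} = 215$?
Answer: $-89$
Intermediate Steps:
$c{\left(f,j \right)} = \left(f + j\right)^{2}$ ($c{\left(f,j \right)} = \left(f + j\right) \left(f + j\right) = \left(f + j\right)^{2}$)
$Z{\left(J \right)} = 1$
$v{\left(l \right)} = - 2 \sqrt{l} \left(l^{2} + \left(10 + l\right)^{2} + 30 l\right)$ ($v{\left(l \right)} = - 2 \left(\left(l^{2} + 30 l\right) + \left(10 + l\right)^{2}\right) \sqrt{l} = - 2 \left(l^{2} + \left(10 + l\right)^{2} + 30 l\right) \sqrt{l} = - 2 \sqrt{l} \left(l^{2} + \left(10 + l\right)^{2} + 30 l\right)$)
$d{\left(52 \right)} + v{\left(Z{\left(-2 \right)} \right)} = 215 + 4 \sqrt{1} \left(-50 - 1^{2} - 25\right) = 215 + 4 \cdot 1 \left(-50 - 1 - 25\right) = 215 + 4 \cdot 1 \left(-76\right) = 215 - 304 = -89$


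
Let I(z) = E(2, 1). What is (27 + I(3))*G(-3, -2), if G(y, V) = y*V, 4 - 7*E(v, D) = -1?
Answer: 1164/7 ≈ 166.29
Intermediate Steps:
E(v, D) = 5/7 (E(v, D) = 4/7 - ⅐*(-1) = 4/7 + ⅐ = 5/7)
G(y, V) = V*y
I(z) = 5/7
(27 + I(3))*G(-3, -2) = (27 + 5/7)*(-2*(-3)) = (194/7)*6 = 1164/7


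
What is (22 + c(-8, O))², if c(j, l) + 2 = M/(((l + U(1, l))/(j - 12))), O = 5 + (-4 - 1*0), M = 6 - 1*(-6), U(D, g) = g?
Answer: 10000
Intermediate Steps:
M = 12 (M = 6 + 6 = 12)
O = 1 (O = 5 + (-4 + 0) = 5 - 4 = 1)
c(j, l) = -2 + 6*(-12 + j)/l (c(j, l) = -2 + 12/(((l + l)/(j - 12))) = -2 + 12/(((2*l)/(-12 + j))) = -2 + 12/((2*l/(-12 + j))) = -2 + 12*((-12 + j)/(2*l)) = -2 + 6*(-12 + j)/l)
(22 + c(-8, O))² = (22 + 2*(-36 - 1*1 + 3*(-8))/1)² = (22 + 2*1*(-36 - 1 - 24))² = (22 + 2*1*(-61))² = (22 - 122)² = (-100)² = 10000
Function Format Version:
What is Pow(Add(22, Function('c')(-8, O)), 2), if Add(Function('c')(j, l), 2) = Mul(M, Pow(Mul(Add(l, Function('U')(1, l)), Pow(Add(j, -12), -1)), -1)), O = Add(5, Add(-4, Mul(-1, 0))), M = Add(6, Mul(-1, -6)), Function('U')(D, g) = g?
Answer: 10000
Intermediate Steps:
M = 12 (M = Add(6, 6) = 12)
O = 1 (O = Add(5, Add(-4, 0)) = Add(5, -4) = 1)
Function('c')(j, l) = Add(-2, Mul(6, Pow(l, -1), Add(-12, j))) (Function('c')(j, l) = Add(-2, Mul(12, Pow(Mul(Add(l, l), Pow(Add(j, -12), -1)), -1))) = Add(-2, Mul(12, Pow(Mul(Mul(2, l), Pow(Add(-12, j), -1)), -1))) = Add(-2, Mul(12, Pow(Mul(2, l, Pow(Add(-12, j), -1)), -1))) = Add(-2, Mul(12, Mul(Rational(1, 2), Pow(l, -1), Add(-12, j)))) = Add(-2, Mul(6, Pow(l, -1), Add(-12, j))))
Pow(Add(22, Function('c')(-8, O)), 2) = Pow(Add(22, Mul(2, Pow(1, -1), Add(-36, Mul(-1, 1), Mul(3, -8)))), 2) = Pow(Add(22, Mul(2, 1, Add(-36, -1, -24))), 2) = Pow(Add(22, Mul(2, 1, -61)), 2) = Pow(Add(22, -122), 2) = Pow(-100, 2) = 10000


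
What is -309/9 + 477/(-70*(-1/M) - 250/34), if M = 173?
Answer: -6313376/61305 ≈ -102.98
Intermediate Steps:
-309/9 + 477/(-70*(-1/M) - 250/34) = -309/9 + 477/(-70/((-1*173)) - 250/34) = -309*⅑ + 477/(-70/(-173) - 250*1/34) = -103/3 + 477/(-70*(-1/173) - 125/17) = -103/3 + 477/(70/173 - 125/17) = -103/3 + 477/(-20435/2941) = -103/3 + 477*(-2941/20435) = -103/3 - 1402857/20435 = -6313376/61305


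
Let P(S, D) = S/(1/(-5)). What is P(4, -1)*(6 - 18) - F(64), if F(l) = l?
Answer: 176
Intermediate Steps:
P(S, D) = -5*S (P(S, D) = S/(-⅕) = S*(-5) = -5*S)
P(4, -1)*(6 - 18) - F(64) = (-5*4)*(6 - 18) - 1*64 = -20*(-12) - 64 = 240 - 64 = 176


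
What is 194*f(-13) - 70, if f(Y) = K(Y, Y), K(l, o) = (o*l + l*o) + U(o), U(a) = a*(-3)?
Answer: 73068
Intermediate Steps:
U(a) = -3*a
K(l, o) = -3*o + 2*l*o (K(l, o) = (o*l + l*o) - 3*o = (l*o + l*o) - 3*o = 2*l*o - 3*o = -3*o + 2*l*o)
f(Y) = Y*(-3 + 2*Y)
194*f(-13) - 70 = 194*(-13*(-3 + 2*(-13))) - 70 = 194*(-13*(-3 - 26)) - 70 = 194*(-13*(-29)) - 70 = 194*377 - 70 = 73138 - 70 = 73068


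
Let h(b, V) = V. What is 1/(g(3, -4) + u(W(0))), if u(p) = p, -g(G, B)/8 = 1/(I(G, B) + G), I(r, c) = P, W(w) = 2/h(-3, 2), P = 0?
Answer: -⅗ ≈ -0.60000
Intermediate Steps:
W(w) = 1 (W(w) = 2/2 = 2*(½) = 1)
I(r, c) = 0
g(G, B) = -8/G (g(G, B) = -8/(0 + G) = -8/G)
1/(g(3, -4) + u(W(0))) = 1/(-8/3 + 1) = 1/(-5/3) = -⅗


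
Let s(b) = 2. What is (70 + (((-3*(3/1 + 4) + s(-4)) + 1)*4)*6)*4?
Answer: -1448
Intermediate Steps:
(70 + (((-3*(3/1 + 4) + s(-4)) + 1)*4)*6)*4 = (70 + (((-3*(3/1 + 4) + 2) + 1)*4)*6)*4 = (70 + (((-3*(3*1 + 4) + 2) + 1)*4)*6)*4 = (70 + (((-3*(3 + 4) + 2) + 1)*4)*6)*4 = (70 + (((-3*7 + 2) + 1)*4)*6)*4 = (70 + (((-21 + 2) + 1)*4)*6)*4 = (70 + ((-19 + 1)*4)*6)*4 = (70 - 18*4*6)*4 = (70 - 72*6)*4 = (70 - 432)*4 = -362*4 = -1448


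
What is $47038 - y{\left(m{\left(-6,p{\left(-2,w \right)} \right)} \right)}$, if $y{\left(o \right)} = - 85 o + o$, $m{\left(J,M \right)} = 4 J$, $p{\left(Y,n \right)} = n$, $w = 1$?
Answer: $45022$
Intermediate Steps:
$y{\left(o \right)} = - 84 o$
$47038 - y{\left(m{\left(-6,p{\left(-2,w \right)} \right)} \right)} = 47038 - - 84 \cdot 4 \left(-6\right) = 47038 - \left(-84\right) \left(-24\right) = 47038 - 2016 = 45022$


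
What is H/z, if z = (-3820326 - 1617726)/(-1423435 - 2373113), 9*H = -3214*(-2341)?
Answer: 2380427370146/4078539 ≈ 5.8365e+5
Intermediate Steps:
H = 7523974/9 (H = (-3214*(-2341))/9 = (⅑)*7523974 = 7523974/9 ≈ 8.3600e+5)
z = 453171/316379 (z = -5438052/(-3796548) = -5438052*(-1/3796548) = 453171/316379 ≈ 1.4324)
H/z = 7523974/(9*(453171/316379)) = (7523974/9)*(316379/453171) = 2380427370146/4078539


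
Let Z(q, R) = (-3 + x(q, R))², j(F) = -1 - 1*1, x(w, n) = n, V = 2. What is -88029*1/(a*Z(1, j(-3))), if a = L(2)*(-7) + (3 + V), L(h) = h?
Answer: 9781/25 ≈ 391.24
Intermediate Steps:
j(F) = -2 (j(F) = -1 - 1 = -2)
a = -9 (a = 2*(-7) + (3 + 2) = -14 + 5 = -9)
Z(q, R) = (-3 + R)²
-88029*1/(a*Z(1, j(-3))) = -88029*(-1/(9*(-3 - 2)²)) = -88029/((-5)²*(-9)) = -88029/(25*(-9)) = -88029/(-225) = -88029*(-1/225) = 9781/25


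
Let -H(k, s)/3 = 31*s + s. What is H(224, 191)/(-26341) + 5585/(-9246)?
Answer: 22420171/243548886 ≈ 0.092056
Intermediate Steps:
H(k, s) = -96*s (H(k, s) = -3*(31*s + s) = -96*s)
H(224, 191)/(-26341) + 5585/(-9246) = -96*191/(-26341) + 5585/(-9246) = -18336*(-1/26341) + 5585*(-1/9246) = 18336/26341 - 5585/9246 = 22420171/243548886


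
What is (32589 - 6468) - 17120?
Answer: 9001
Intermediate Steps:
(32589 - 6468) - 17120 = 26121 - 17120 = 9001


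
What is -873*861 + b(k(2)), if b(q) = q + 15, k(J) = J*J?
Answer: -751634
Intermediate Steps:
k(J) = J²
b(q) = 15 + q
-873*861 + b(k(2)) = -873*861 + (15 + 2²) = -751653 + (15 + 4) = -751653 + 19 = -751634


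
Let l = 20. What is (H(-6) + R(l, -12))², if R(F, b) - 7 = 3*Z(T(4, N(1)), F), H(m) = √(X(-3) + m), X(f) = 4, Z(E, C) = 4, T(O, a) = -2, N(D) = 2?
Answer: (19 + I*√2)² ≈ 359.0 + 53.74*I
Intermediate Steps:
H(m) = √(4 + m)
R(F, b) = 19 (R(F, b) = 7 + 3*4 = 7 + 12 = 19)
(H(-6) + R(l, -12))² = (√(4 - 6) + 19)² = (√(-2) + 19)² = (I*√2 + 19)² = (19 + I*√2)²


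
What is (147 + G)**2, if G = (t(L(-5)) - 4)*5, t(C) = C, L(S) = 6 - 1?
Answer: 23104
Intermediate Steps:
L(S) = 5
G = 5 (G = (5 - 4)*5 = 1*5 = 5)
(147 + G)**2 = (147 + 5)**2 = 152**2 = 23104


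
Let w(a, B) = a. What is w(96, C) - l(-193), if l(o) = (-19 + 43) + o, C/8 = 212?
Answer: 265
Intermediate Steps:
C = 1696 (C = 8*212 = 1696)
l(o) = 24 + o
w(96, C) - l(-193) = 96 - (24 - 193) = 96 - 1*(-169) = 96 + 169 = 265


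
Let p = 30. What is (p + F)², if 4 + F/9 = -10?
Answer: 9216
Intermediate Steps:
F = -126 (F = -36 + 9*(-10) = -36 - 90 = -126)
(p + F)² = (30 - 126)² = (-96)² = 9216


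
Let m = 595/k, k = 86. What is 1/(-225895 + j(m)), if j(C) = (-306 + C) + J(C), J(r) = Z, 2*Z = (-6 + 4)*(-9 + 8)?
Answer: -86/19452605 ≈ -4.4210e-6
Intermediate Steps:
Z = 1 (Z = ((-6 + 4)*(-9 + 8))/2 = (-2*(-1))/2 = (1/2)*2 = 1)
J(r) = 1
m = 595/86 ≈ 6.9186
j(C) = -305 + C (j(C) = (-306 + C) + 1 = -305 + C)
1/(-225895 + j(m)) = 1/(-225895 + (-305 + 595/86)) = 1/(-225895 - 25635/86) = 1/(-19452605/86) = -86/19452605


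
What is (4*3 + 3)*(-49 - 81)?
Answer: -1950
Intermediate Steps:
(4*3 + 3)*(-49 - 81) = (12 + 3)*(-130) = 15*(-130) = -1950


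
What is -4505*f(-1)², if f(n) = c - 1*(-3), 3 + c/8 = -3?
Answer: -9122625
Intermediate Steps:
c = -48 (c = -24 + 8*(-3) = -24 - 24 = -48)
f(n) = -45 (f(n) = -48 - 1*(-3) = -48 + 3 = -45)
-4505*f(-1)² = -4505*(-45)² = -4505*2025 = -9122625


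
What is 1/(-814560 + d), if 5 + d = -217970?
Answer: -1/1032535 ≈ -9.6849e-7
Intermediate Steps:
d = -217975 (d = -5 - 217970 = -217975)
1/(-814560 + d) = 1/(-814560 - 217975) = 1/(-1032535) = -1/1032535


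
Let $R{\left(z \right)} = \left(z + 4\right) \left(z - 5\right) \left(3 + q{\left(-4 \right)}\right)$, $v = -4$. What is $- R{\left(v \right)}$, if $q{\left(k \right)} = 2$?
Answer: $0$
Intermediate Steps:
$R{\left(z \right)} = 5 \left(-5 + z\right) \left(4 + z\right)$ ($R{\left(z \right)} = \left(z + 4\right) \left(z - 5\right) \left(3 + 2\right) = \left(4 + z\right) \left(-5 + z\right) 5 = \left(-5 + z\right) \left(4 + z\right) 5 = 5 \left(-5 + z\right) \left(4 + z\right)$)
$- R{\left(v \right)} = - (-100 - -20 + 5 \left(-4\right)^{2}) = - (-100 + 20 + 5 \cdot 16) = - (-100 + 20 + 80) = \left(-1\right) 0 = 0$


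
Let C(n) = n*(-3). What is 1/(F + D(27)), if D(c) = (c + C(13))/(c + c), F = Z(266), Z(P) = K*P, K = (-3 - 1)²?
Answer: 9/38302 ≈ 0.00023497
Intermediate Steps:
C(n) = -3*n
K = 16 (K = (-4)² = 16)
Z(P) = 16*P
F = 4256 (F = 16*266 = 4256)
D(c) = (-39 + c)/(2*c) (D(c) = (c - 3*13)/(c + c) = (c - 39)/((2*c)) = (-39 + c)*(1/(2*c)) = (-39 + c)/(2*c))
1/(F + D(27)) = 1/(4256 + (½)*(-39 + 27)/27) = 1/(4256 + (½)*(1/27)*(-12)) = 1/(4256 - 2/9) = 1/(38302/9) = 9/38302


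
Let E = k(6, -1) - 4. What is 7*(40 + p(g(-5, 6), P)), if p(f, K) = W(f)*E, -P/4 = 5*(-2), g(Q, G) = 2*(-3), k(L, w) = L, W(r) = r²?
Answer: 784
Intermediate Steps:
g(Q, G) = -6
P = 40 (P = -20*(-2) = -4*(-10) = 40)
E = 2 (E = 6 - 4 = 2)
p(f, K) = 2*f² (p(f, K) = f²*2 = 2*f²)
7*(40 + p(g(-5, 6), P)) = 7*(40 + 2*(-6)²) = 7*(40 + 2*36) = 7*(40 + 72) = 7*112 = 784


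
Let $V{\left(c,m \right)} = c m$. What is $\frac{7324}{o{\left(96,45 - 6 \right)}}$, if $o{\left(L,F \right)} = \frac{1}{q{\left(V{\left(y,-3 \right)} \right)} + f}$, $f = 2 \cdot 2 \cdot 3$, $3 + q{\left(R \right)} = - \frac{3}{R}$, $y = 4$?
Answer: $67747$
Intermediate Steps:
$q{\left(R \right)} = -3 - \frac{3}{R}$
$f = 12$ ($f = 4 \cdot 3 = 12$)
$o{\left(L,F \right)} = \frac{4}{37}$ ($o{\left(L,F \right)} = \frac{1}{\left(-3 - \frac{3}{4 \left(-3\right)}\right) + 12} = \frac{1}{\left(-3 - \frac{3}{-12}\right) + 12} = \frac{1}{\left(-3 - - \frac{1}{4}\right) + 12} = \frac{1}{\left(-3 + \frac{1}{4}\right) + 12} = \frac{1}{- \frac{11}{4} + 12} = \frac{1}{\frac{37}{4}} = \frac{4}{37}$)
$\frac{7324}{o{\left(96,45 - 6 \right)}} = \frac{7324}{\frac{4}{37}} = 7324 \cdot \frac{37}{4} = 67747$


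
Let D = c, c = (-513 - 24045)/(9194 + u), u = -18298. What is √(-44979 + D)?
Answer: I*√232985162802/2276 ≈ 212.08*I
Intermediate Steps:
c = 12279/4552 (c = (-513 - 24045)/(9194 - 18298) = -24558/(-9104) = -24558*(-1/9104) = 12279/4552 ≈ 2.6975)
D = 12279/4552 ≈ 2.6975
√(-44979 + D) = √(-44979 + 12279/4552) = √(-204732129/4552) = I*√232985162802/2276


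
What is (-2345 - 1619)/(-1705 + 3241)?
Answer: -991/384 ≈ -2.5807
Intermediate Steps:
(-2345 - 1619)/(-1705 + 3241) = -3964/1536 = -3964*1/1536 = -991/384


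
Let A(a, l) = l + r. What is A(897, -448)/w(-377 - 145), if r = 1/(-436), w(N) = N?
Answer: 195329/227592 ≈ 0.85824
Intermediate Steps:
r = -1/436 ≈ -0.0022936
A(a, l) = -1/436 + l (A(a, l) = l - 1/436 = -1/436 + l)
A(897, -448)/w(-377 - 145) = (-1/436 - 448)/(-377 - 145) = -195329/436/(-522) = -195329/436*(-1/522) = 195329/227592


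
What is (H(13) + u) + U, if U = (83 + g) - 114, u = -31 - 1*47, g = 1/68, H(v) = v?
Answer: -6527/68 ≈ -95.985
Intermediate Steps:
g = 1/68 ≈ 0.014706
u = -78 (u = -31 - 47 = -78)
U = -2107/68 (U = (83 + 1/68) - 114 = 5645/68 - 114 = -2107/68 ≈ -30.985)
(H(13) + u) + U = (13 - 78) - 2107/68 = -65 - 2107/68 = -6527/68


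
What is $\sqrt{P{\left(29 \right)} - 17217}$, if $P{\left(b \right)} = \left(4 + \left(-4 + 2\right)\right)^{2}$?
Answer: $i \sqrt{17213} \approx 131.2 i$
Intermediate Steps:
$P{\left(b \right)} = 4$ ($P{\left(b \right)} = \left(4 - 2\right)^{2} = 2^{2} = 4$)
$\sqrt{P{\left(29 \right)} - 17217} = \sqrt{4 - 17217} = \sqrt{-17213} = i \sqrt{17213}$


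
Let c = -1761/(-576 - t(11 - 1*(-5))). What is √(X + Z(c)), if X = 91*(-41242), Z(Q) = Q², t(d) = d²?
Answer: I*√2597928799807/832 ≈ 1937.3*I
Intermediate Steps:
c = 1761/832 (c = -1761/(-576 - (11 - 1*(-5))²) = -1761/(-576 - (11 + 5)²) = -1761/(-576 - 1*16²) = -1761/(-576 - 1*256) = -1761/(-576 - 256) = -1761/(-832) = -1761*(-1/832) = 1761/832 ≈ 2.1166)
X = -3753022
√(X + Z(c)) = √(-3753022 + (1761/832)²) = √(-3753022 + 3101121/692224) = √(-2597928799807/692224) = I*√2597928799807/832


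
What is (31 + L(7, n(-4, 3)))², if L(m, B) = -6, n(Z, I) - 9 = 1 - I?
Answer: 625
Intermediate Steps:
n(Z, I) = 10 - I (n(Z, I) = 9 + (1 - I) = 10 - I)
(31 + L(7, n(-4, 3)))² = (31 - 6)² = 25² = 625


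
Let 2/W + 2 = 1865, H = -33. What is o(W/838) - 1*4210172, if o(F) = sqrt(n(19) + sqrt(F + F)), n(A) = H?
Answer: -4210172 + I*sqrt(27582915393 - 9637*sqrt(19274))/28911 ≈ -4.2102e+6 + 5.7444*I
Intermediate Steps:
W = 2/1863 (W = 2/(-2 + 1865) = 2/1863 ≈ 0.0010735)
n(A) = -33
o(F) = sqrt(-33 + sqrt(2)*sqrt(F)) (o(F) = sqrt(-33 + sqrt(F + F)) = sqrt(-33 + sqrt(2*F)) = sqrt(-33 + sqrt(2)*sqrt(F)))
o(W/838) - 1*4210172 = sqrt(-33 + sqrt(2)*sqrt((2/1863)/838)) - 1*4210172 = sqrt(-33 + sqrt(2)*sqrt((2/1863)*(1/838))) - 4210172 = sqrt(-33 + sqrt(2)*sqrt(1/780597)) - 4210172 = sqrt(-33 + sqrt(2)*(sqrt(9637)/86733)) - 4210172 = sqrt(-33 + sqrt(19274)/86733) - 4210172 = -4210172 + sqrt(-33 + sqrt(19274)/86733)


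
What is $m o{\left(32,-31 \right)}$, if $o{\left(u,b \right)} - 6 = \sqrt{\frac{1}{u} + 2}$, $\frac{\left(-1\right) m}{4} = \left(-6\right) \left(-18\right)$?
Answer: $-2592 - 54 \sqrt{130} \approx -3207.7$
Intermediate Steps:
$m = -432$ ($m = - 4 \left(\left(-6\right) \left(-18\right)\right) = \left(-4\right) 108 = -432$)
$o{\left(u,b \right)} = 6 + \sqrt{2 + \frac{1}{u}}$ ($o{\left(u,b \right)} = 6 + \sqrt{\frac{1}{u} + 2} = 6 + \sqrt{2 + \frac{1}{u}}$)
$m o{\left(32,-31 \right)} = - 432 \left(6 + \sqrt{2 + \frac{1}{32}}\right) = - 432 \left(6 + \sqrt{\frac{65}{32}}\right) = - 432 \left(6 + \frac{\sqrt{130}}{8}\right) = -2592 - 54 \sqrt{130}$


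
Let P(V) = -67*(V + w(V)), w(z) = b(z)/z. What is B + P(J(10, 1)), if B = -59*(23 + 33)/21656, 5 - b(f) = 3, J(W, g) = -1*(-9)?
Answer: -15057344/24363 ≈ -618.04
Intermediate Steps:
J(W, g) = 9
b(f) = 2 (b(f) = 5 - 1*3 = 5 - 3 = 2)
B = -413/2707 (B = -59*56*(1/21656) = -3304*1/21656 = -413/2707 ≈ -0.15257)
w(z) = 2/z
P(V) = -134/V - 67*V (P(V) = -67*(V + 2/V) = -134/V - 67*V)
B + P(J(10, 1)) = -413/2707 + (-134/9 - 67*9) = -413/2707 + (-134*⅑ - 603) = -413/2707 + (-134/9 - 603) = -413/2707 - 5561/9 = -15057344/24363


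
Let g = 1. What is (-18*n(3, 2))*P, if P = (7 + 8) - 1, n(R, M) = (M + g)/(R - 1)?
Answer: -378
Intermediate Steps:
n(R, M) = (1 + M)/(-1 + R) (n(R, M) = (M + 1)/(R - 1) = (1 + M)/(-1 + R))
P = 14 (P = 15 - 1 = 14)
(-18*n(3, 2))*P = -18*(1 + 2)/(-1 + 3)*14 = -18*3/2*14 = -27*14 = -378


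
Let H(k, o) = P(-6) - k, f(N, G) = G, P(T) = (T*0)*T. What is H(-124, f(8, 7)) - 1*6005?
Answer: -5881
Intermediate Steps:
P(T) = 0 (P(T) = 0*T = 0)
H(k, o) = -k (H(k, o) = 0 - k = -k)
H(-124, f(8, 7)) - 1*6005 = -1*(-124) - 1*6005 = 124 - 6005 = -5881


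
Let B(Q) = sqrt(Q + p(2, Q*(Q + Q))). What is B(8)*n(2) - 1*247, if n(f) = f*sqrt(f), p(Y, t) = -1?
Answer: -247 + 2*sqrt(14) ≈ -239.52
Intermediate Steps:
n(f) = f**(3/2)
B(Q) = sqrt(-1 + Q) (B(Q) = sqrt(Q - 1) = sqrt(-1 + Q))
B(8)*n(2) - 1*247 = sqrt(-1 + 8)*2**(3/2) - 1*247 = sqrt(7)*(2*sqrt(2)) - 247 = 2*sqrt(14) - 247 = -247 + 2*sqrt(14)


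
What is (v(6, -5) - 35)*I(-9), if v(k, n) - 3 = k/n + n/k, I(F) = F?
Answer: 3063/10 ≈ 306.30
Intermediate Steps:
v(k, n) = 3 + k/n + n/k (v(k, n) = 3 + (k/n + n/k) = 3 + k/n + n/k)
(v(6, -5) - 35)*I(-9) = ((3 + 6/(-5) - 5/6) - 35)*(-9) = ((3 + 6*(-⅕) - 5*⅙) - 35)*(-9) = ((3 - 6/5 - ⅚) - 35)*(-9) = (29/30 - 35)*(-9) = -1021/30*(-9) = 3063/10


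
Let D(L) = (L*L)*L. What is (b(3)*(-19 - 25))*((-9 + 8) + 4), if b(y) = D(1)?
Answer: -132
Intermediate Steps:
D(L) = L**3 (D(L) = L**2*L = L**3)
b(y) = 1 (b(y) = 1**3 = 1)
(b(3)*(-19 - 25))*((-9 + 8) + 4) = (1*(-19 - 25))*((-9 + 8) + 4) = (1*(-44))*(-1 + 4) = -44*3 = -132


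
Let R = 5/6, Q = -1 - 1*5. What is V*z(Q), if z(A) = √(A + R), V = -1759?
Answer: -1759*I*√186/6 ≈ -3998.3*I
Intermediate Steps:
Q = -6 (Q = -1 - 5 = -6)
R = ⅚ (R = 5*(⅙) = ⅚ ≈ 0.83333)
z(A) = √(⅚ + A) (z(A) = √(A + ⅚) = √(⅚ + A))
V*z(Q) = -1759*√(30 + 36*(-6))/6 = -1759*√(30 - 216)/6 = -1759*√(-186)/6 = -1759*I*√186/6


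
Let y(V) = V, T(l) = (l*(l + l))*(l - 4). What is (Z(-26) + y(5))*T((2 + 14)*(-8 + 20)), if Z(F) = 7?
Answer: 166330368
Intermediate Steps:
T(l) = 2*l²*(-4 + l) (T(l) = (l*(2*l))*(-4 + l) = (2*l²)*(-4 + l) = 2*l²*(-4 + l))
(Z(-26) + y(5))*T((2 + 14)*(-8 + 20)) = (7 + 5)*(2*((2 + 14)*(-8 + 20))²*(-4 + (2 + 14)*(-8 + 20))) = 12*(2*(16*12)²*(-4 + 16*12)) = 12*(2*192²*(-4 + 192)) = 12*(2*36864*188) = 12*13860864 = 166330368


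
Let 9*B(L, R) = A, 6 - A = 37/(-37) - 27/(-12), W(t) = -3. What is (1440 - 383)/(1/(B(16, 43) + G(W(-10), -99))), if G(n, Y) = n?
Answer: -94073/36 ≈ -2613.1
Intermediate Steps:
A = 19/4 (A = 6 - (37/(-37) - 27/(-12)) = 6 - (37*(-1/37) - 27*(-1/12)) = 6 - (-1 + 9/4) = 6 - 1*5/4 = 6 - 5/4 = 19/4 ≈ 4.7500)
B(L, R) = 19/36 (B(L, R) = (⅑)*(19/4) = 19/36)
(1440 - 383)/(1/(B(16, 43) + G(W(-10), -99))) = (1440 - 383)/(1/(19/36 - 3)) = 1057/(1/(-89/36)) = 1057/(-36/89) = 1057*(-89/36) = -94073/36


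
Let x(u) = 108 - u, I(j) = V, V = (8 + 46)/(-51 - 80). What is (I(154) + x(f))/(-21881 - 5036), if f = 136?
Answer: 3722/3526127 ≈ 0.0010555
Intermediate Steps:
V = -54/131 (V = 54/(-131) = 54*(-1/131) = -54/131 ≈ -0.41221)
I(j) = -54/131
(I(154) + x(f))/(-21881 - 5036) = (-54/131 + (108 - 1*136))/(-21881 - 5036) = (-54/131 + (108 - 136))/(-26917) = (-54/131 - 28)*(-1/26917) = -3722/131*(-1/26917) = 3722/3526127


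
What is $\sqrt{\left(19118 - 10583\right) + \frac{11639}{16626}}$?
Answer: $\frac{\sqrt{2359471291674}}{16626} \approx 92.389$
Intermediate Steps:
$\sqrt{\left(19118 - 10583\right) + \frac{11639}{16626}} = \sqrt{8535 + 11639 \cdot \frac{1}{16626}} = \sqrt{8535 + \frac{11639}{16626}} = \sqrt{\frac{141914549}{16626}} = \frac{\sqrt{2359471291674}}{16626}$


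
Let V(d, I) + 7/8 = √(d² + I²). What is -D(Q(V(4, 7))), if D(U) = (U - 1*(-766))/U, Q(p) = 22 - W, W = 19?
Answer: -769/3 ≈ -256.33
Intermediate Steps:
V(d, I) = -7/8 + √(I² + d²) (V(d, I) = -7/8 + √(d² + I²) = -7/8 + √(I² + d²))
Q(p) = 3 (Q(p) = 22 - 1*19 = 22 - 19 = 3)
D(U) = (766 + U)/U (D(U) = (U + 766)/U = (766 + U)/U)
-D(Q(V(4, 7))) = -(766 + 3)/3 = -769/3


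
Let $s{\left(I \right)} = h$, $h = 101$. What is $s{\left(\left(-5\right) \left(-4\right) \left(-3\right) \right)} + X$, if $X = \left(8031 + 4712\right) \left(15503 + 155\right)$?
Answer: $199529995$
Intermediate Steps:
$s{\left(I \right)} = 101$
$X = 199529894$ ($X = 12743 \cdot 15658 = 199529894$)
$s{\left(\left(-5\right) \left(-4\right) \left(-3\right) \right)} + X = 101 + 199529894 = 199529995$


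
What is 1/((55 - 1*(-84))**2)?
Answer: 1/19321 ≈ 5.1757e-5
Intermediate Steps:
1/((55 - 1*(-84))**2) = 1/((55 + 84)**2) = 1/(139**2) = 1/19321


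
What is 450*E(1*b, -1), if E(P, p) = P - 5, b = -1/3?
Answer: -2400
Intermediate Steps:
b = -1/3 (b = -1*1/3 = -1/3 ≈ -0.33333)
E(P, p) = -5 + P
450*E(1*b, -1) = 450*(-5 + 1*(-1/3)) = 450*(-5 - 1/3) = 450*(-16/3) = -2400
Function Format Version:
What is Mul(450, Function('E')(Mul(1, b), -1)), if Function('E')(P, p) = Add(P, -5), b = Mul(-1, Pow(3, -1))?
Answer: -2400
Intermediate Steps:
b = Rational(-1, 3) (b = Mul(-1, Rational(1, 3)) = Rational(-1, 3) ≈ -0.33333)
Function('E')(P, p) = Add(-5, P)
Mul(450, Function('E')(Mul(1, b), -1)) = Mul(450, Add(-5, Mul(1, Rational(-1, 3)))) = Mul(450, Add(-5, Rational(-1, 3))) = Mul(450, Rational(-16, 3)) = -2400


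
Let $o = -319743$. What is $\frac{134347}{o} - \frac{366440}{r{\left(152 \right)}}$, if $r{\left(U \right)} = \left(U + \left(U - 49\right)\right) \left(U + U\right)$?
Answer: $- \frac{1063176703}{206553978} \approx -5.1472$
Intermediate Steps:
$r{\left(U \right)} = 2 U \left(-49 + 2 U\right)$ ($r{\left(U \right)} = \left(U + \left(-49 + U\right)\right) 2 U = \left(-49 + 2 U\right) 2 U = 2 U \left(-49 + 2 U\right)$)
$\frac{134347}{o} - \frac{366440}{r{\left(152 \right)}} = \frac{134347}{-319743} - \frac{366440}{2 \cdot 152 \left(-49 + 2 \cdot 152\right)} = 134347 \left(- \frac{1}{319743}\right) - \frac{366440}{2 \cdot 152 \left(-49 + 304\right)} = - \frac{134347}{319743} - \frac{366440}{2 \cdot 152 \cdot 255} = - \frac{134347}{319743} - \frac{366440}{77520} = - \frac{134347}{319743} - \frac{9161}{1938} = - \frac{1063176703}{206553978}$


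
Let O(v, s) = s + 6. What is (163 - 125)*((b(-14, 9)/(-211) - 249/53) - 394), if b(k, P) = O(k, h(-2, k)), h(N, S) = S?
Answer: -169412246/11183 ≈ -15149.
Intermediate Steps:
O(v, s) = 6 + s
b(k, P) = 6 + k
(163 - 125)*((b(-14, 9)/(-211) - 249/53) - 394) = (163 - 125)*(((6 - 14)/(-211) - 249/53) - 394) = 38*((-8*(-1/211) - 249*1/53) - 394) = 38*((8/211 - 249/53) - 394) = 38*(-52115/11183 - 394) = 38*(-4458217/11183) = -169412246/11183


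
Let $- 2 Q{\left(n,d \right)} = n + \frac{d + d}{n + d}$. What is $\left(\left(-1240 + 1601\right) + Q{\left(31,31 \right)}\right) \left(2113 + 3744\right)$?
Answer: $2020665$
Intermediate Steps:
$Q{\left(n,d \right)} = - \frac{n}{2} - \frac{d}{d + n}$ ($Q{\left(n,d \right)} = - \frac{n + \frac{d + d}{n + d}}{2} = - \frac{n + \frac{2 d}{d + n}}{2} = - \frac{n}{2} - \frac{d}{d + n}$)
$\left(\left(-1240 + 1601\right) + Q{\left(31,31 \right)}\right) \left(2113 + 3744\right) = \left(\left(-1240 + 1601\right) + \frac{\left(-1\right) 31 - \frac{31^{2}}{2} - \frac{31}{2} \cdot 31}{31 + 31}\right) \left(2113 + 3744\right) = \left(361 + \frac{-31 - \frac{961}{2} - \frac{961}{2}}{62}\right) 5857 = \left(361 + \frac{1}{62} \left(-992\right)\right) 5857 = \left(361 - 16\right) 5857 = 345 \cdot 5857 = 2020665$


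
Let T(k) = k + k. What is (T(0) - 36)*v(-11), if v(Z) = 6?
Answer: -216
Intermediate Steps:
T(k) = 2*k
(T(0) - 36)*v(-11) = (2*0 - 36)*6 = (0 - 36)*6 = -36*6 = -216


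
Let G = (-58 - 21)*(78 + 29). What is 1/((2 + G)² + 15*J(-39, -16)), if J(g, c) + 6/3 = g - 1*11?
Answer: 1/71418621 ≈ 1.4002e-8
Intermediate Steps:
J(g, c) = -13 + g (J(g, c) = -2 + (g - 1*11) = -2 + (g - 11) = -2 + (-11 + g) = -13 + g)
G = -8453 (G = -79*107 = -8453)
1/((2 + G)² + 15*J(-39, -16)) = 1/((2 - 8453)² + 15*(-13 - 39)) = 1/((-8451)² + 15*(-52)) = 1/(71419401 - 780) = 1/71418621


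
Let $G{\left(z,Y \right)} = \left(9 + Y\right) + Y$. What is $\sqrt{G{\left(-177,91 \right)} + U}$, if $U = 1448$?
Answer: $\sqrt{1639} \approx 40.485$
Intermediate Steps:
$G{\left(z,Y \right)} = 9 + 2 Y$
$\sqrt{G{\left(-177,91 \right)} + U} = \sqrt{\left(9 + 2 \cdot 91\right) + 1448} = \sqrt{\left(9 + 182\right) + 1448} = \sqrt{191 + 1448} = \sqrt{1639}$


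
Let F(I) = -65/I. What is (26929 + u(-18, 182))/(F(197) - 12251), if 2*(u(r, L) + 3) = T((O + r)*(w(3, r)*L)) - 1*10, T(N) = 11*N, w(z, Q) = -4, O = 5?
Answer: -15557681/2413512 ≈ -6.4461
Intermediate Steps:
u(r, L) = -8 - 22*L*(5 + r) (u(r, L) = -3 + (11*((5 + r)*(-4*L)) - 1*10)/2 = -3 + (11*(-4*L*(5 + r)) - 10)/2 = -3 + (-44*L*(5 + r) - 10)/2 = -3 + (-10 - 44*L*(5 + r))/2 = -3 + (-5 - 22*L*(5 + r)) = -8 - 22*L*(5 + r))
(26929 + u(-18, 182))/(F(197) - 12251) = (26929 + (-8 - 22*182*(5 - 18)))/(-65/197 - 12251) = (26929 + (-8 - 22*182*(-13)))/(-65*1/197 - 12251) = (26929 + (-8 + 52052))/(-65/197 - 12251) = (26929 + 52044)/(-2413512/197) = 78973*(-197/2413512) = -15557681/2413512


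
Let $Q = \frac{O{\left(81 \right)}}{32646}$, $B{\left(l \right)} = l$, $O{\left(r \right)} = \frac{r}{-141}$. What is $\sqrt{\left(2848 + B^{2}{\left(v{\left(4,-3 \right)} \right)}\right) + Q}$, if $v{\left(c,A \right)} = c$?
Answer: $\frac{\sqrt{749179991345138}}{511454} \approx 53.516$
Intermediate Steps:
$O{\left(r \right)} = - \frac{r}{141}$ ($O{\left(r \right)} = r \left(- \frac{1}{141}\right) = - \frac{r}{141}$)
$Q = - \frac{9}{511454}$ ($Q = \frac{\left(- \frac{1}{141}\right) 81}{32646} = \left(- \frac{27}{47}\right) \frac{1}{32646} = - \frac{9}{511454} \approx -1.7597 \cdot 10^{-5}$)
$\sqrt{\left(2848 + B^{2}{\left(v{\left(4,-3 \right)} \right)}\right) + Q} = \sqrt{\left(2848 + 4^{2}\right) - \frac{9}{511454}} = \sqrt{\left(2848 + 16\right) - \frac{9}{511454}} = \sqrt{2864 - \frac{9}{511454}} = \sqrt{\frac{1464804247}{511454}} = \frac{\sqrt{749179991345138}}{511454}$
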